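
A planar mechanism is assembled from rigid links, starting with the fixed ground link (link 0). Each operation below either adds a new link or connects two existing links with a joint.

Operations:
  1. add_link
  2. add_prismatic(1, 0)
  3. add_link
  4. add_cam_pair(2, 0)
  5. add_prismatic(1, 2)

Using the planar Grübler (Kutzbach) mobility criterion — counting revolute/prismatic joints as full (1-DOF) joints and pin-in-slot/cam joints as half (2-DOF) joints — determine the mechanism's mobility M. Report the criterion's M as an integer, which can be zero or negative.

[1;0;0] (link 0 is ground)
L+ [2;0;0]
P(1,0)∈J1 [2;1;0]
L+ [3;1;0]
C(2,0)∈J2 [3;1;1]
P(1,2)∈J1 [3;2;1]
mobility = 6 − 4 − 1 = 1

M = 1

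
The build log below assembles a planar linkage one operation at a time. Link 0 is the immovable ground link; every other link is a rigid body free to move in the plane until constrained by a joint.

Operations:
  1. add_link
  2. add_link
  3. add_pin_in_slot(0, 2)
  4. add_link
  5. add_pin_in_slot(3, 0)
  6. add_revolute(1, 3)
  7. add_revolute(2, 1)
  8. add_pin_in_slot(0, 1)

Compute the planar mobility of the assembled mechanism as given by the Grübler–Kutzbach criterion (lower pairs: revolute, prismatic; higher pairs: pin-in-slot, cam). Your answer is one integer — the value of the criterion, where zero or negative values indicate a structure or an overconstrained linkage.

ground; <1,0,0>
#1 <2,0,0>
#2 <3,0,0>
PS:0↔2 J2 <3,0,1>
#3 <4,0,1>
PS:3↔0 J2 <4,0,2>
R:1↔3 J1 <4,1,2>
R:2↔1 J1 <4,2,2>
PS:0↔1 J2 <4,2,3>
3×3 − 2×2 − 1×3 = 2

M = 2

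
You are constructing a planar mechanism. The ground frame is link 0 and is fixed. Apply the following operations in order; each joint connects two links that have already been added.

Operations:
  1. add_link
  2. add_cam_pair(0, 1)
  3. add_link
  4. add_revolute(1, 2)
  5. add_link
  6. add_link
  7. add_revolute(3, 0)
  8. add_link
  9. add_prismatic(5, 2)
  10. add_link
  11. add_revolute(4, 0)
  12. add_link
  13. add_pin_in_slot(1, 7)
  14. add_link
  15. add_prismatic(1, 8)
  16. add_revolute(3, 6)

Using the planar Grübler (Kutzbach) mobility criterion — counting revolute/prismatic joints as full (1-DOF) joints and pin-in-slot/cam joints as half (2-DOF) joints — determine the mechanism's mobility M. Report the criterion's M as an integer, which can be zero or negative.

M = 10

[1;0;0] (link 0 is ground)
L+ [2;0;0]
C(0,1)∈J2 [2;0;1]
L+ [3;0;1]
R(1,2)∈J1 [3;1;1]
L+ [4;1;1]
L+ [5;1;1]
R(3,0)∈J1 [5;2;1]
L+ [6;2;1]
P(5,2)∈J1 [6;3;1]
L+ [7;3;1]
R(4,0)∈J1 [7;4;1]
L+ [8;4;1]
PS(1,7)∈J2 [8;4;2]
L+ [9;4;2]
P(1,8)∈J1 [9;5;2]
R(3,6)∈J1 [9;6;2]
mobility = 24 − 12 − 2 = 10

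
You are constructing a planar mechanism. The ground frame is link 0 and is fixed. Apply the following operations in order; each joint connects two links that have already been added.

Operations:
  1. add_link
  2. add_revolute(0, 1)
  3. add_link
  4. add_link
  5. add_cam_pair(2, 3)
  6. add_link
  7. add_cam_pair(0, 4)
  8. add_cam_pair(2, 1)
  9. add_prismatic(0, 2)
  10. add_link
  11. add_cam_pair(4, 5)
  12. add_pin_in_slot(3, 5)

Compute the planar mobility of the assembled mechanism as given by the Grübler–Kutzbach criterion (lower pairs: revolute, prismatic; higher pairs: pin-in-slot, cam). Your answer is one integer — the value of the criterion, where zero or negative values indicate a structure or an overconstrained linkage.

ground; <1,0,0>
#1 <2,0,0>
R:0↔1 J1 <2,1,0>
#2 <3,1,0>
#3 <4,1,0>
C:2↔3 J2 <4,1,1>
#4 <5,1,1>
C:0↔4 J2 <5,1,2>
C:2↔1 J2 <5,1,3>
P:0↔2 J1 <5,2,3>
#5 <6,2,3>
C:4↔5 J2 <6,2,4>
PS:3↔5 J2 <6,2,5>
3×5 − 2×2 − 1×5 = 6

M = 6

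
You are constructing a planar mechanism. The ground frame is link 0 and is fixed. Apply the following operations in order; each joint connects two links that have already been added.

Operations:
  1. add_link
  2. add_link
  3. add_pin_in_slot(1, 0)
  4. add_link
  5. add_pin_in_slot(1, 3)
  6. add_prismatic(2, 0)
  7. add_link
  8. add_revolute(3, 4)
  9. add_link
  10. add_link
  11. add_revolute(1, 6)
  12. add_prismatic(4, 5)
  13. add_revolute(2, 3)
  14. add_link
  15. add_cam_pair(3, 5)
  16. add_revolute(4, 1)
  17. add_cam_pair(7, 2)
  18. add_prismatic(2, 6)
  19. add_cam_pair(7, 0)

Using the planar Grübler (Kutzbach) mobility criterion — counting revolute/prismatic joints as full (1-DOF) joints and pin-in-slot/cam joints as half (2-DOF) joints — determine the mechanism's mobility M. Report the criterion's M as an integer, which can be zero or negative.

ground; <1,0,0>
#1 <2,0,0>
#2 <3,0,0>
PS:1↔0 J2 <3,0,1>
#3 <4,0,1>
PS:1↔3 J2 <4,0,2>
P:2↔0 J1 <4,1,2>
#4 <5,1,2>
R:3↔4 J1 <5,2,2>
#5 <6,2,2>
#6 <7,2,2>
R:1↔6 J1 <7,3,2>
P:4↔5 J1 <7,4,2>
R:2↔3 J1 <7,5,2>
#7 <8,5,2>
C:3↔5 J2 <8,5,3>
R:4↔1 J1 <8,6,3>
C:7↔2 J2 <8,6,4>
P:2↔6 J1 <8,7,4>
C:7↔0 J2 <8,7,5>
3×7 − 2×7 − 1×5 = 2

M = 2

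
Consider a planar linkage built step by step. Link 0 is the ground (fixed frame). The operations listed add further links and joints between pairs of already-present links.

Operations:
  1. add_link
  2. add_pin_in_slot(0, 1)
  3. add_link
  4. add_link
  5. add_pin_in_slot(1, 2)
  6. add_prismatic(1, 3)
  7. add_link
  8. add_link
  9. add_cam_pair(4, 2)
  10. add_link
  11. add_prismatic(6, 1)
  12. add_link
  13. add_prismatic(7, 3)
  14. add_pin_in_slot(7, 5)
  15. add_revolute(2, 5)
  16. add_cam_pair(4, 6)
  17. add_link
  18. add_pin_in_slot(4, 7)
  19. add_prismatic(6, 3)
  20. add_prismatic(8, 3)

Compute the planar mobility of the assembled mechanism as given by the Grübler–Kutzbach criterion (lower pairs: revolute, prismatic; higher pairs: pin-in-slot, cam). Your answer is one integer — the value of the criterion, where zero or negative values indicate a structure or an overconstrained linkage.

M = 6

link 0 = ground. State L|J1|J2 = 1|0|0
+link1  2|0|0
PS(0,1) f=2→J2  2|0|1
+link2  3|0|1
+link3  4|0|1
PS(1,2) f=2→J2  4|0|2
P(1,3) f=1→J1  4|1|2
+link4  5|1|2
+link5  6|1|2
C(4,2) f=2→J2  6|1|3
+link6  7|1|3
P(6,1) f=1→J1  7|2|3
+link7  8|2|3
P(7,3) f=1→J1  8|3|3
PS(7,5) f=2→J2  8|3|4
R(2,5) f=1→J1  8|4|4
C(4,6) f=2→J2  8|4|5
+link8  9|4|5
PS(4,7) f=2→J2  9|4|6
P(6,3) f=1→J1  9|5|6
P(8,3) f=1→J1  9|6|6
M = 3(9−1)−2·6−6 = 24−12−6 = 6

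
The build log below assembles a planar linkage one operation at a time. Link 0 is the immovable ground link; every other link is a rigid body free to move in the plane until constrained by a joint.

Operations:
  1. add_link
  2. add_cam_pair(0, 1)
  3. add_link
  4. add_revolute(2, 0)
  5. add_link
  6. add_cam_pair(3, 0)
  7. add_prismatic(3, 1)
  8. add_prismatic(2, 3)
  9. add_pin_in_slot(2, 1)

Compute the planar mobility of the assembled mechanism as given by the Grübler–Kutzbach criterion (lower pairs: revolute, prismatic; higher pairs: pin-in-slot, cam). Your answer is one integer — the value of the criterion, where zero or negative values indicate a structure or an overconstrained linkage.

M = 0

L=1 J1=0 J2=0
add link → L=2 J1=0 J2=0
C@0,1 dof=2 J2 → L=2 J1=0 J2=1
add link → L=3 J1=0 J2=1
R@2,0 dof=1 J1 → L=3 J1=1 J2=1
add link → L=4 J1=1 J2=1
C@3,0 dof=2 J2 → L=4 J1=1 J2=2
P@3,1 dof=1 J1 → L=4 J1=2 J2=2
P@2,3 dof=1 J1 → L=4 J1=3 J2=2
PS@2,1 dof=2 J2 → L=4 J1=3 J2=3
M=3(L−1)−2J1−J2=3·3−2·3−3=0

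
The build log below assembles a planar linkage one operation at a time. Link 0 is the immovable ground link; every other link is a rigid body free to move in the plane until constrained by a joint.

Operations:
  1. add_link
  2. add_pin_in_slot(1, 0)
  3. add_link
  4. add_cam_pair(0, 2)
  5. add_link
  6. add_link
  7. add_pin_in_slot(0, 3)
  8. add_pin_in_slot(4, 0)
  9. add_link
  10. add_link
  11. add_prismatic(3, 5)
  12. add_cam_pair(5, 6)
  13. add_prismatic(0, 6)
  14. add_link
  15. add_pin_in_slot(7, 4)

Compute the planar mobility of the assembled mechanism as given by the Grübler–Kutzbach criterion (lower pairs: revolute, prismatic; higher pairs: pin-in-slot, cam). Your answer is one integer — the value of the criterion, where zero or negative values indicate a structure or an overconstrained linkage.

M = 11

(L,J1,J2)=(1,0,0); link0 fixed
link1: (2,0,0)
PS 1-0 [J2]: (2,0,1)
link2: (3,0,1)
C 0-2 [J2]: (3,0,2)
link3: (4,0,2)
link4: (5,0,2)
PS 0-3 [J2]: (5,0,3)
PS 4-0 [J2]: (5,0,4)
link5: (6,0,4)
link6: (7,0,4)
P 3-5 [J1]: (7,1,4)
C 5-6 [J2]: (7,1,5)
P 0-6 [J1]: (7,2,5)
link7: (8,2,5)
PS 7-4 [J2]: (8,2,6)
Grübler: 3·7 − 2·2 − 6 = 11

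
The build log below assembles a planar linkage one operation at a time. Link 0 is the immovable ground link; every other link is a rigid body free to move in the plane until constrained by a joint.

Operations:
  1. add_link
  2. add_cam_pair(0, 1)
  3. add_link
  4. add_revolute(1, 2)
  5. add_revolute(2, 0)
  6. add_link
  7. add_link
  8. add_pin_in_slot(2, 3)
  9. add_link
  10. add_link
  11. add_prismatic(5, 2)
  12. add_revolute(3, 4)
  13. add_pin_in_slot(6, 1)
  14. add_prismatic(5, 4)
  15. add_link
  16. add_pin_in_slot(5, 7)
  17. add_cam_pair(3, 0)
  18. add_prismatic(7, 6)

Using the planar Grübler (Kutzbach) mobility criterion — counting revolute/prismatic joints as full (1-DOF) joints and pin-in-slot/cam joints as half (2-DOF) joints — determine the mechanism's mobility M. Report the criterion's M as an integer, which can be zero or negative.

M = 4

L=1 J1=0 J2=0
add link → L=2 J1=0 J2=0
C@0,1 dof=2 J2 → L=2 J1=0 J2=1
add link → L=3 J1=0 J2=1
R@1,2 dof=1 J1 → L=3 J1=1 J2=1
R@2,0 dof=1 J1 → L=3 J1=2 J2=1
add link → L=4 J1=2 J2=1
add link → L=5 J1=2 J2=1
PS@2,3 dof=2 J2 → L=5 J1=2 J2=2
add link → L=6 J1=2 J2=2
add link → L=7 J1=2 J2=2
P@5,2 dof=1 J1 → L=7 J1=3 J2=2
R@3,4 dof=1 J1 → L=7 J1=4 J2=2
PS@6,1 dof=2 J2 → L=7 J1=4 J2=3
P@5,4 dof=1 J1 → L=7 J1=5 J2=3
add link → L=8 J1=5 J2=3
PS@5,7 dof=2 J2 → L=8 J1=5 J2=4
C@3,0 dof=2 J2 → L=8 J1=5 J2=5
P@7,6 dof=1 J1 → L=8 J1=6 J2=5
M=3(L−1)−2J1−J2=3·7−2·6−5=4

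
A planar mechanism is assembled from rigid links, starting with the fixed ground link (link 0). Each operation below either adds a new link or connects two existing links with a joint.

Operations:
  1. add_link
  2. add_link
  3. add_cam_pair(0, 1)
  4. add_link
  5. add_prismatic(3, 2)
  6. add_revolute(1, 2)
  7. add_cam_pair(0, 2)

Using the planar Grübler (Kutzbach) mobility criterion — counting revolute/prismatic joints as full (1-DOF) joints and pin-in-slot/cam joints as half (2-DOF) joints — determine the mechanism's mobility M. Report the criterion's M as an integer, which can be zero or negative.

(L,J1,J2)=(1,0,0); link0 fixed
link1: (2,0,0)
link2: (3,0,0)
C 0-1 [J2]: (3,0,1)
link3: (4,0,1)
P 3-2 [J1]: (4,1,1)
R 1-2 [J1]: (4,2,1)
C 0-2 [J2]: (4,2,2)
Grübler: 3·3 − 2·2 − 2 = 3

M = 3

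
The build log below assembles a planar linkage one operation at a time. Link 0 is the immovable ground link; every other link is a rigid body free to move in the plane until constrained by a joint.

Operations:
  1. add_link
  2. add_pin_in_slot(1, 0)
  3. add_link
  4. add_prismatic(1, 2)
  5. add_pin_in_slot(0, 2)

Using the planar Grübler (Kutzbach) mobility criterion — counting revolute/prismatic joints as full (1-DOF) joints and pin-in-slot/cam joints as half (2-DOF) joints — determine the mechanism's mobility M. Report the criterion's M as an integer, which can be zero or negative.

M = 2

link 0 = ground. State L|J1|J2 = 1|0|0
+link1  2|0|0
PS(1,0) f=2→J2  2|0|1
+link2  3|0|1
P(1,2) f=1→J1  3|1|1
PS(0,2) f=2→J2  3|1|2
M = 3(3−1)−2·1−2 = 6−2−2 = 2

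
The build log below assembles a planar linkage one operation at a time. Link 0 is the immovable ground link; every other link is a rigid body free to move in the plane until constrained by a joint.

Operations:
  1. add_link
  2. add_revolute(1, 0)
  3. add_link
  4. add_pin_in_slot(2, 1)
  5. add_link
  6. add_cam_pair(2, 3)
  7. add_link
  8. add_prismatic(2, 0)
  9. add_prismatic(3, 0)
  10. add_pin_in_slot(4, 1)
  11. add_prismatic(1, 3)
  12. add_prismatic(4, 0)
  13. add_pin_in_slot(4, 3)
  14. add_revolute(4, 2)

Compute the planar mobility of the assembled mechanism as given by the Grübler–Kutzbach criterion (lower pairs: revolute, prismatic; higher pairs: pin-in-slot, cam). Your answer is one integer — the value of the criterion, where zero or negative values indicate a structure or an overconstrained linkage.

M = -4

ground; <1,0,0>
#1 <2,0,0>
R:1↔0 J1 <2,1,0>
#2 <3,1,0>
PS:2↔1 J2 <3,1,1>
#3 <4,1,1>
C:2↔3 J2 <4,1,2>
#4 <5,1,2>
P:2↔0 J1 <5,2,2>
P:3↔0 J1 <5,3,2>
PS:4↔1 J2 <5,3,3>
P:1↔3 J1 <5,4,3>
P:4↔0 J1 <5,5,3>
PS:4↔3 J2 <5,5,4>
R:4↔2 J1 <5,6,4>
3×4 − 2×6 − 1×4 = -4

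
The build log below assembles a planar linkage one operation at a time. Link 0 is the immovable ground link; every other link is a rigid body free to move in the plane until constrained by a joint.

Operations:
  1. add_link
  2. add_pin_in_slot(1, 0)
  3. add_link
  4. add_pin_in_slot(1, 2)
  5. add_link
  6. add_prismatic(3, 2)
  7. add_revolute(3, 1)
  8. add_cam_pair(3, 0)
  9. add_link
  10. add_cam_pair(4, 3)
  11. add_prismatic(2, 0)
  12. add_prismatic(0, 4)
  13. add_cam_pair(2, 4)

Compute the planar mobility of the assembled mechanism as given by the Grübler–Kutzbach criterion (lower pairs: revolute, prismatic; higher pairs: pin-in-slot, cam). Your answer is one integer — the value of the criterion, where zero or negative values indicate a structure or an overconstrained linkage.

L=1 J1=0 J2=0
add link → L=2 J1=0 J2=0
PS@1,0 dof=2 J2 → L=2 J1=0 J2=1
add link → L=3 J1=0 J2=1
PS@1,2 dof=2 J2 → L=3 J1=0 J2=2
add link → L=4 J1=0 J2=2
P@3,2 dof=1 J1 → L=4 J1=1 J2=2
R@3,1 dof=1 J1 → L=4 J1=2 J2=2
C@3,0 dof=2 J2 → L=4 J1=2 J2=3
add link → L=5 J1=2 J2=3
C@4,3 dof=2 J2 → L=5 J1=2 J2=4
P@2,0 dof=1 J1 → L=5 J1=3 J2=4
P@0,4 dof=1 J1 → L=5 J1=4 J2=4
C@2,4 dof=2 J2 → L=5 J1=4 J2=5
M=3(L−1)−2J1−J2=3·4−2·4−5=-1

M = -1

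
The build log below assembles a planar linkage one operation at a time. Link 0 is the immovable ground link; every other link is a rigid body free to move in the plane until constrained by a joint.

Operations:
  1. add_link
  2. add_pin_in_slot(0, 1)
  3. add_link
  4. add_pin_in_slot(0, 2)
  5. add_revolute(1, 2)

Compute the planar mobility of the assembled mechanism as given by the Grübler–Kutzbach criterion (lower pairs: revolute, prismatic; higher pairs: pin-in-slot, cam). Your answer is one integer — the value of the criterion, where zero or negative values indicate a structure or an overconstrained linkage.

[1;0;0] (link 0 is ground)
L+ [2;0;0]
PS(0,1)∈J2 [2;0;1]
L+ [3;0;1]
PS(0,2)∈J2 [3;0;2]
R(1,2)∈J1 [3;1;2]
mobility = 6 − 2 − 2 = 2

M = 2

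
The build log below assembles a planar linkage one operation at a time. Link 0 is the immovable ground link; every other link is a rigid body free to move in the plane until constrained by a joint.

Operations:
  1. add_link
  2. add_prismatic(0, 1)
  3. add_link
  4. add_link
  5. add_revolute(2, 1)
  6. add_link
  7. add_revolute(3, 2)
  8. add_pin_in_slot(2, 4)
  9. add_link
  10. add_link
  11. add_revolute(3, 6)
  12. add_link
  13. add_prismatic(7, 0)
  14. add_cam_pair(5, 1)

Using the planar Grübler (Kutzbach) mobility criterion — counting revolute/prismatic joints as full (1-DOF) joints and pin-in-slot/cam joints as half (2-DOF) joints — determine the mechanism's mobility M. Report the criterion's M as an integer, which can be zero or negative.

M = 9

[1;0;0] (link 0 is ground)
L+ [2;0;0]
P(0,1)∈J1 [2;1;0]
L+ [3;1;0]
L+ [4;1;0]
R(2,1)∈J1 [4;2;0]
L+ [5;2;0]
R(3,2)∈J1 [5;3;0]
PS(2,4)∈J2 [5;3;1]
L+ [6;3;1]
L+ [7;3;1]
R(3,6)∈J1 [7;4;1]
L+ [8;4;1]
P(7,0)∈J1 [8;5;1]
C(5,1)∈J2 [8;5;2]
mobility = 21 − 10 − 2 = 9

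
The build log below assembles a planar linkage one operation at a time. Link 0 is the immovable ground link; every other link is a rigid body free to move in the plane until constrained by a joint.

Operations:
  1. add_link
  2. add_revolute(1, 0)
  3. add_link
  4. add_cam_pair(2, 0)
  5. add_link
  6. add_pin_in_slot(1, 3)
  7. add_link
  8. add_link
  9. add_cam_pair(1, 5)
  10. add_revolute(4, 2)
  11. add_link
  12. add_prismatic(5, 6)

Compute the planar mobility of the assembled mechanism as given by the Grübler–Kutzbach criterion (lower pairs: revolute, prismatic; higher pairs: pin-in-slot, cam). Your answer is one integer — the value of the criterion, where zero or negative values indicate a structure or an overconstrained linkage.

link 0 = ground. State L|J1|J2 = 1|0|0
+link1  2|0|0
R(1,0) f=1→J1  2|1|0
+link2  3|1|0
C(2,0) f=2→J2  3|1|1
+link3  4|1|1
PS(1,3) f=2→J2  4|1|2
+link4  5|1|2
+link5  6|1|2
C(1,5) f=2→J2  6|1|3
R(4,2) f=1→J1  6|2|3
+link6  7|2|3
P(5,6) f=1→J1  7|3|3
M = 3(7−1)−2·3−3 = 18−6−3 = 9

M = 9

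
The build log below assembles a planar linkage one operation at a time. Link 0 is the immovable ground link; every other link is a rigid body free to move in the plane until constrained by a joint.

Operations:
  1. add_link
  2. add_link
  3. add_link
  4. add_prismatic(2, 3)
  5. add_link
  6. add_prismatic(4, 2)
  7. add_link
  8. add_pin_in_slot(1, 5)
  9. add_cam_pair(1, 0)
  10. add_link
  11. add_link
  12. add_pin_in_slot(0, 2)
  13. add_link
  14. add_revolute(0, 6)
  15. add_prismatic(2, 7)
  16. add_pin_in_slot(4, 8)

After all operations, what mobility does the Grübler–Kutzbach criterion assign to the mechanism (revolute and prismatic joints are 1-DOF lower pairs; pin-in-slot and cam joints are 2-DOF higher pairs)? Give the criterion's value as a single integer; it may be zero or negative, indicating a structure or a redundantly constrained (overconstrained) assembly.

M = 12

ground; <1,0,0>
#1 <2,0,0>
#2 <3,0,0>
#3 <4,0,0>
P:2↔3 J1 <4,1,0>
#4 <5,1,0>
P:4↔2 J1 <5,2,0>
#5 <6,2,0>
PS:1↔5 J2 <6,2,1>
C:1↔0 J2 <6,2,2>
#6 <7,2,2>
#7 <8,2,2>
PS:0↔2 J2 <8,2,3>
#8 <9,2,3>
R:0↔6 J1 <9,3,3>
P:2↔7 J1 <9,4,3>
PS:4↔8 J2 <9,4,4>
3×8 − 2×4 − 1×4 = 12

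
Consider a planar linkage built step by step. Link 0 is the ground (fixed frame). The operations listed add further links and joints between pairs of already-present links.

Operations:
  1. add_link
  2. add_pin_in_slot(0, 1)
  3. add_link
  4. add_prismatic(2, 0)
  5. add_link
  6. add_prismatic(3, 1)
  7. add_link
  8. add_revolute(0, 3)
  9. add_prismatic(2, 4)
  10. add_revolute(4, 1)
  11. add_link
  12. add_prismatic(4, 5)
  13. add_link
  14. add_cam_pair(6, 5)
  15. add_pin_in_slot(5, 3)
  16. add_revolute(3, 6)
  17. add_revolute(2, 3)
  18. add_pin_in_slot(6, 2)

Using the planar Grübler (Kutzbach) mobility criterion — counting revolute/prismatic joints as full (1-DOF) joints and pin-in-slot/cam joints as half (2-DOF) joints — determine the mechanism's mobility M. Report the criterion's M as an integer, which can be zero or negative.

M = -2

link 0 = ground. State L|J1|J2 = 1|0|0
+link1  2|0|0
PS(0,1) f=2→J2  2|0|1
+link2  3|0|1
P(2,0) f=1→J1  3|1|1
+link3  4|1|1
P(3,1) f=1→J1  4|2|1
+link4  5|2|1
R(0,3) f=1→J1  5|3|1
P(2,4) f=1→J1  5|4|1
R(4,1) f=1→J1  5|5|1
+link5  6|5|1
P(4,5) f=1→J1  6|6|1
+link6  7|6|1
C(6,5) f=2→J2  7|6|2
PS(5,3) f=2→J2  7|6|3
R(3,6) f=1→J1  7|7|3
R(2,3) f=1→J1  7|8|3
PS(6,2) f=2→J2  7|8|4
M = 3(7−1)−2·8−4 = 18−16−4 = -2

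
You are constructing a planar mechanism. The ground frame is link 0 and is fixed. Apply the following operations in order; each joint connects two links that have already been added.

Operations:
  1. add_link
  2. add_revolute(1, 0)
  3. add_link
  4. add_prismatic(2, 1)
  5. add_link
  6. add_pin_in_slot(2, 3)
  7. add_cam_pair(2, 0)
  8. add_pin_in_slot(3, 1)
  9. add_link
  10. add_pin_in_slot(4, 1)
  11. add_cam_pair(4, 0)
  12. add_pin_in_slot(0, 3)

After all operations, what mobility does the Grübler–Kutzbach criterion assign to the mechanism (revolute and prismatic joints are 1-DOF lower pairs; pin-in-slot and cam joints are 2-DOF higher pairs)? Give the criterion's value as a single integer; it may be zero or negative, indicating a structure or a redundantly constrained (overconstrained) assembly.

M = 2

link 0 = ground. State L|J1|J2 = 1|0|0
+link1  2|0|0
R(1,0) f=1→J1  2|1|0
+link2  3|1|0
P(2,1) f=1→J1  3|2|0
+link3  4|2|0
PS(2,3) f=2→J2  4|2|1
C(2,0) f=2→J2  4|2|2
PS(3,1) f=2→J2  4|2|3
+link4  5|2|3
PS(4,1) f=2→J2  5|2|4
C(4,0) f=2→J2  5|2|5
PS(0,3) f=2→J2  5|2|6
M = 3(5−1)−2·2−6 = 12−4−6 = 2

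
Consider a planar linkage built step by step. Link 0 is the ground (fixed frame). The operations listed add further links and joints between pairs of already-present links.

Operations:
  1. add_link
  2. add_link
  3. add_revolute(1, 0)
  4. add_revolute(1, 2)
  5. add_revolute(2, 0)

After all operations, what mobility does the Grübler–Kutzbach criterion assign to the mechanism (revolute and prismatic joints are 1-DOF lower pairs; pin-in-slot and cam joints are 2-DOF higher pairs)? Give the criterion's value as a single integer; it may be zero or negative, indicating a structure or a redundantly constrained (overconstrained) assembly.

link 0 = ground. State L|J1|J2 = 1|0|0
+link1  2|0|0
+link2  3|0|0
R(1,0) f=1→J1  3|1|0
R(1,2) f=1→J1  3|2|0
R(2,0) f=1→J1  3|3|0
M = 3(3−1)−2·3−0 = 6−6−0 = 0

M = 0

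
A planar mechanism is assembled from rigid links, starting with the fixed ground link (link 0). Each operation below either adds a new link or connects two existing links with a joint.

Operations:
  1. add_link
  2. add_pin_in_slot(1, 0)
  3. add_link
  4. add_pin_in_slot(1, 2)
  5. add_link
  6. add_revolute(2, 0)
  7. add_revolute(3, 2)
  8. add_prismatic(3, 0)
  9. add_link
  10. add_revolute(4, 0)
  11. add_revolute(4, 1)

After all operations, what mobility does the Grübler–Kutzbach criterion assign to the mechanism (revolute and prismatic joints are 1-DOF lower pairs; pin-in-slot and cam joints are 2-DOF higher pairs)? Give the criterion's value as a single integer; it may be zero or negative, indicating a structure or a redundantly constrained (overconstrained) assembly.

[1;0;0] (link 0 is ground)
L+ [2;0;0]
PS(1,0)∈J2 [2;0;1]
L+ [3;0;1]
PS(1,2)∈J2 [3;0;2]
L+ [4;0;2]
R(2,0)∈J1 [4;1;2]
R(3,2)∈J1 [4;2;2]
P(3,0)∈J1 [4;3;2]
L+ [5;3;2]
R(4,0)∈J1 [5;4;2]
R(4,1)∈J1 [5;5;2]
mobility = 12 − 10 − 2 = 0

M = 0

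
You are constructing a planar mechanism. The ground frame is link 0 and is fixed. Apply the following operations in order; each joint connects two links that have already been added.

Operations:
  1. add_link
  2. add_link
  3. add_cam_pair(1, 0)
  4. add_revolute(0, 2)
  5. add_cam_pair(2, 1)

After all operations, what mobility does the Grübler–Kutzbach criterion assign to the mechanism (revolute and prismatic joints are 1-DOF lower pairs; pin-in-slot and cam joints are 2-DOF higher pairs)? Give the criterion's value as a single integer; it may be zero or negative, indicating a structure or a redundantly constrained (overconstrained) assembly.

(L,J1,J2)=(1,0,0); link0 fixed
link1: (2,0,0)
link2: (3,0,0)
C 1-0 [J2]: (3,0,1)
R 0-2 [J1]: (3,1,1)
C 2-1 [J2]: (3,1,2)
Grübler: 3·2 − 2·1 − 2 = 2

M = 2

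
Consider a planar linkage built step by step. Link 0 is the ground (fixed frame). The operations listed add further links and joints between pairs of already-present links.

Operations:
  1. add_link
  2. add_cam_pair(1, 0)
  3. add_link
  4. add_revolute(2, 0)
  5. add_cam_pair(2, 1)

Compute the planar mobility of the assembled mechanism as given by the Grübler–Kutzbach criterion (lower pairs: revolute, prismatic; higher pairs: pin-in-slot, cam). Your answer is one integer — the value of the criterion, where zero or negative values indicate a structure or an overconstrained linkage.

ground; <1,0,0>
#1 <2,0,0>
C:1↔0 J2 <2,0,1>
#2 <3,0,1>
R:2↔0 J1 <3,1,1>
C:2↔1 J2 <3,1,2>
3×2 − 2×1 − 1×2 = 2

M = 2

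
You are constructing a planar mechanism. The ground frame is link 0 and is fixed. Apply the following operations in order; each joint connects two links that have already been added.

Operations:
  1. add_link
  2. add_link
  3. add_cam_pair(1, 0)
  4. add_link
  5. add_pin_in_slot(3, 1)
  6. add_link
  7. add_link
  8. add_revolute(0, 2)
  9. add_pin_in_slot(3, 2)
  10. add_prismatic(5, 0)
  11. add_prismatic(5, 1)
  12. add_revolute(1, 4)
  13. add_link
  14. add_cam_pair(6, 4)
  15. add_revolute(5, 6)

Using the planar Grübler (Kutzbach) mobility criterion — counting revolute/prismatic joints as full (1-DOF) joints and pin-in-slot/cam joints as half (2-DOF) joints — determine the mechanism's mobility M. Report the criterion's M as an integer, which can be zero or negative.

M = 4

ground; <1,0,0>
#1 <2,0,0>
#2 <3,0,0>
C:1↔0 J2 <3,0,1>
#3 <4,0,1>
PS:3↔1 J2 <4,0,2>
#4 <5,0,2>
#5 <6,0,2>
R:0↔2 J1 <6,1,2>
PS:3↔2 J2 <6,1,3>
P:5↔0 J1 <6,2,3>
P:5↔1 J1 <6,3,3>
R:1↔4 J1 <6,4,3>
#6 <7,4,3>
C:6↔4 J2 <7,4,4>
R:5↔6 J1 <7,5,4>
3×6 − 2×5 − 1×4 = 4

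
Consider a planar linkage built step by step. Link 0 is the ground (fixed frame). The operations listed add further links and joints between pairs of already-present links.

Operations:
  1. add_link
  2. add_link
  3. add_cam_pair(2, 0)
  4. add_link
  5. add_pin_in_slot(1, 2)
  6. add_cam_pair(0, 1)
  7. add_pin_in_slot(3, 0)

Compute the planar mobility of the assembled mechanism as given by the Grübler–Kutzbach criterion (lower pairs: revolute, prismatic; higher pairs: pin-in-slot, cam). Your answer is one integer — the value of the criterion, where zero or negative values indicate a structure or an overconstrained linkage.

[1;0;0] (link 0 is ground)
L+ [2;0;0]
L+ [3;0;0]
C(2,0)∈J2 [3;0;1]
L+ [4;0;1]
PS(1,2)∈J2 [4;0;2]
C(0,1)∈J2 [4;0;3]
PS(3,0)∈J2 [4;0;4]
mobility = 9 − 0 − 4 = 5

M = 5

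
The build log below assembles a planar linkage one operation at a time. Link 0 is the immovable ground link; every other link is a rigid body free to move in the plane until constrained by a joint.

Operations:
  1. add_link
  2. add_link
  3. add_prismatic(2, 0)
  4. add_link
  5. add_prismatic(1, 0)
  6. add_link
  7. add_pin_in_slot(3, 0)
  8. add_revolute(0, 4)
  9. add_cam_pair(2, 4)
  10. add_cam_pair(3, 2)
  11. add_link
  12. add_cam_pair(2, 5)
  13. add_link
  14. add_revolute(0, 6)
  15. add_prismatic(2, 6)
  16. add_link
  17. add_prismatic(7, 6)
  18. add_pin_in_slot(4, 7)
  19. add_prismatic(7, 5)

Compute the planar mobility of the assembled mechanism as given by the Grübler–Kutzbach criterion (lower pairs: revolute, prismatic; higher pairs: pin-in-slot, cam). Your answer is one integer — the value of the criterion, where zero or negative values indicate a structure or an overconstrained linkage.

[1;0;0] (link 0 is ground)
L+ [2;0;0]
L+ [3;0;0]
P(2,0)∈J1 [3;1;0]
L+ [4;1;0]
P(1,0)∈J1 [4;2;0]
L+ [5;2;0]
PS(3,0)∈J2 [5;2;1]
R(0,4)∈J1 [5;3;1]
C(2,4)∈J2 [5;3;2]
C(3,2)∈J2 [5;3;3]
L+ [6;3;3]
C(2,5)∈J2 [6;3;4]
L+ [7;3;4]
R(0,6)∈J1 [7;4;4]
P(2,6)∈J1 [7;5;4]
L+ [8;5;4]
P(7,6)∈J1 [8;6;4]
PS(4,7)∈J2 [8;6;5]
P(7,5)∈J1 [8;7;5]
mobility = 21 − 14 − 5 = 2

M = 2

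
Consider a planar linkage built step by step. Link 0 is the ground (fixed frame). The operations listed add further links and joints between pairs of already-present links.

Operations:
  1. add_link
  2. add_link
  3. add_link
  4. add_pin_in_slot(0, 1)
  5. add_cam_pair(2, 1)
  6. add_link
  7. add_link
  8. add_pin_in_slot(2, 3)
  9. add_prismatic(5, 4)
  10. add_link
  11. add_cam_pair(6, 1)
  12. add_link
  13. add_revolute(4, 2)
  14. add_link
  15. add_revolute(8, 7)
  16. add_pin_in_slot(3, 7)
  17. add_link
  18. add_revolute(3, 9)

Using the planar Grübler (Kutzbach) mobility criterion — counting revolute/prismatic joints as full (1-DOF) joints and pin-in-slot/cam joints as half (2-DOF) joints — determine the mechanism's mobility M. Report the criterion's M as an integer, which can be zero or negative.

(L,J1,J2)=(1,0,0); link0 fixed
link1: (2,0,0)
link2: (3,0,0)
link3: (4,0,0)
PS 0-1 [J2]: (4,0,1)
C 2-1 [J2]: (4,0,2)
link4: (5,0,2)
link5: (6,0,2)
PS 2-3 [J2]: (6,0,3)
P 5-4 [J1]: (6,1,3)
link6: (7,1,3)
C 6-1 [J2]: (7,1,4)
link7: (8,1,4)
R 4-2 [J1]: (8,2,4)
link8: (9,2,4)
R 8-7 [J1]: (9,3,4)
PS 3-7 [J2]: (9,3,5)
link9: (10,3,5)
R 3-9 [J1]: (10,4,5)
Grübler: 3·9 − 2·4 − 5 = 14

M = 14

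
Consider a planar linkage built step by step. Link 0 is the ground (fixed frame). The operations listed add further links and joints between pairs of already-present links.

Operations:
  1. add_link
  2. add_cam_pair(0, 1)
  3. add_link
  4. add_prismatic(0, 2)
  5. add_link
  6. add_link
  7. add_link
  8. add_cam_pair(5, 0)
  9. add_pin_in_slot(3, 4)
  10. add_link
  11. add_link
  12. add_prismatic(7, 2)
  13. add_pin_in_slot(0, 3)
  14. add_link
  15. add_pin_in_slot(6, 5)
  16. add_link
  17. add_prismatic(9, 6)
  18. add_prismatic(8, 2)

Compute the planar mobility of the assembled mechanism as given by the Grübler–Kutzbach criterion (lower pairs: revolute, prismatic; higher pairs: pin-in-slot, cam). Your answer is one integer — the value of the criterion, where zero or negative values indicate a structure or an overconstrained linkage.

link 0 = ground. State L|J1|J2 = 1|0|0
+link1  2|0|0
C(0,1) f=2→J2  2|0|1
+link2  3|0|1
P(0,2) f=1→J1  3|1|1
+link3  4|1|1
+link4  5|1|1
+link5  6|1|1
C(5,0) f=2→J2  6|1|2
PS(3,4) f=2→J2  6|1|3
+link6  7|1|3
+link7  8|1|3
P(7,2) f=1→J1  8|2|3
PS(0,3) f=2→J2  8|2|4
+link8  9|2|4
PS(6,5) f=2→J2  9|2|5
+link9  10|2|5
P(9,6) f=1→J1  10|3|5
P(8,2) f=1→J1  10|4|5
M = 3(10−1)−2·4−5 = 27−8−5 = 14

M = 14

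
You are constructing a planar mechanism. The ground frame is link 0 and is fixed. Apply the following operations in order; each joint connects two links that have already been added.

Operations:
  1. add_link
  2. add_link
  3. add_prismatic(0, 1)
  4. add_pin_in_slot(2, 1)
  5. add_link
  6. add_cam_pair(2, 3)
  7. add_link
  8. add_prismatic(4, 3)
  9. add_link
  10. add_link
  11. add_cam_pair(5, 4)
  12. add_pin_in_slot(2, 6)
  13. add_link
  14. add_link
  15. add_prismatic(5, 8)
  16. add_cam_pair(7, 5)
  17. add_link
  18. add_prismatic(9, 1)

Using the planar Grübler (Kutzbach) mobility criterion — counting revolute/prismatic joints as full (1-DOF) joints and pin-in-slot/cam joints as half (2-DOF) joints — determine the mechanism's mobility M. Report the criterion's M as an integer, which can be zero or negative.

M = 14

L=1 J1=0 J2=0
add link → L=2 J1=0 J2=0
add link → L=3 J1=0 J2=0
P@0,1 dof=1 J1 → L=3 J1=1 J2=0
PS@2,1 dof=2 J2 → L=3 J1=1 J2=1
add link → L=4 J1=1 J2=1
C@2,3 dof=2 J2 → L=4 J1=1 J2=2
add link → L=5 J1=1 J2=2
P@4,3 dof=1 J1 → L=5 J1=2 J2=2
add link → L=6 J1=2 J2=2
add link → L=7 J1=2 J2=2
C@5,4 dof=2 J2 → L=7 J1=2 J2=3
PS@2,6 dof=2 J2 → L=7 J1=2 J2=4
add link → L=8 J1=2 J2=4
add link → L=9 J1=2 J2=4
P@5,8 dof=1 J1 → L=9 J1=3 J2=4
C@7,5 dof=2 J2 → L=9 J1=3 J2=5
add link → L=10 J1=3 J2=5
P@9,1 dof=1 J1 → L=10 J1=4 J2=5
M=3(L−1)−2J1−J2=3·9−2·4−5=14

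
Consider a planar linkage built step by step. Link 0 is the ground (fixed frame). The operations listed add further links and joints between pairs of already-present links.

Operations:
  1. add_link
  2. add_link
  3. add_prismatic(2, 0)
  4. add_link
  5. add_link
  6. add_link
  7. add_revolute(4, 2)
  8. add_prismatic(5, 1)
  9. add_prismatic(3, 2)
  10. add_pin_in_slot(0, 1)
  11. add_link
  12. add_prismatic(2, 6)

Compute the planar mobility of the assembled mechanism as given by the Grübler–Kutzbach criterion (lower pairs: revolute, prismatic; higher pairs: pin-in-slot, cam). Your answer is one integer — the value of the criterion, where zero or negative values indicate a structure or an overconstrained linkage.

[1;0;0] (link 0 is ground)
L+ [2;0;0]
L+ [3;0;0]
P(2,0)∈J1 [3;1;0]
L+ [4;1;0]
L+ [5;1;0]
L+ [6;1;0]
R(4,2)∈J1 [6;2;0]
P(5,1)∈J1 [6;3;0]
P(3,2)∈J1 [6;4;0]
PS(0,1)∈J2 [6;4;1]
L+ [7;4;1]
P(2,6)∈J1 [7;5;1]
mobility = 18 − 10 − 1 = 7

M = 7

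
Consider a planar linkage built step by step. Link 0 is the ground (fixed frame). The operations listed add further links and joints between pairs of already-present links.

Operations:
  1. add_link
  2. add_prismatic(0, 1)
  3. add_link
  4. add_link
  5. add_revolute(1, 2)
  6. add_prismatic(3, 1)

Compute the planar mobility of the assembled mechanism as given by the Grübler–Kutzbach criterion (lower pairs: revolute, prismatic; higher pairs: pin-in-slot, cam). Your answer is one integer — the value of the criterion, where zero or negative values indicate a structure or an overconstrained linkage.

M = 3

ground; <1,0,0>
#1 <2,0,0>
P:0↔1 J1 <2,1,0>
#2 <3,1,0>
#3 <4,1,0>
R:1↔2 J1 <4,2,0>
P:3↔1 J1 <4,3,0>
3×3 − 2×3 − 1×0 = 3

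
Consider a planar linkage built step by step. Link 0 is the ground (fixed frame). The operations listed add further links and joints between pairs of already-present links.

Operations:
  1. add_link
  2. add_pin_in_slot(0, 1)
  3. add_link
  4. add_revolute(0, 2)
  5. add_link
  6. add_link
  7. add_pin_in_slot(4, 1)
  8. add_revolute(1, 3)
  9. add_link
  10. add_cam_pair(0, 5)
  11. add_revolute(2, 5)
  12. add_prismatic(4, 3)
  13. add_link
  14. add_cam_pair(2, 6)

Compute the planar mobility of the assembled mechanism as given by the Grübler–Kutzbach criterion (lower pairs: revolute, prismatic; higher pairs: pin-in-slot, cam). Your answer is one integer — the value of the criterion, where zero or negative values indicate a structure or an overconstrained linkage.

(L,J1,J2)=(1,0,0); link0 fixed
link1: (2,0,0)
PS 0-1 [J2]: (2,0,1)
link2: (3,0,1)
R 0-2 [J1]: (3,1,1)
link3: (4,1,1)
link4: (5,1,1)
PS 4-1 [J2]: (5,1,2)
R 1-3 [J1]: (5,2,2)
link5: (6,2,2)
C 0-5 [J2]: (6,2,3)
R 2-5 [J1]: (6,3,3)
P 4-3 [J1]: (6,4,3)
link6: (7,4,3)
C 2-6 [J2]: (7,4,4)
Grübler: 3·6 − 2·4 − 4 = 6

M = 6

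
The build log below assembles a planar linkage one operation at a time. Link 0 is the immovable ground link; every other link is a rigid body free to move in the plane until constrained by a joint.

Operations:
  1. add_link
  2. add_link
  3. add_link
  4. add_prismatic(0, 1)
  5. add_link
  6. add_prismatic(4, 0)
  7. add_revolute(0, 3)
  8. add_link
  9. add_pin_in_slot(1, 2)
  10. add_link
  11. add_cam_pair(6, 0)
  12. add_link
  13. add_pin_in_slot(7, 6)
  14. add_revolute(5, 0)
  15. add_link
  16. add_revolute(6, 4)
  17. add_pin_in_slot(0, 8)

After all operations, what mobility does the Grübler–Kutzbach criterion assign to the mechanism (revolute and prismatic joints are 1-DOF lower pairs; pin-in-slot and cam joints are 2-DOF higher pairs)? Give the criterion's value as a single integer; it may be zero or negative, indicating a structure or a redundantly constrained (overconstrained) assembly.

link 0 = ground. State L|J1|J2 = 1|0|0
+link1  2|0|0
+link2  3|0|0
+link3  4|0|0
P(0,1) f=1→J1  4|1|0
+link4  5|1|0
P(4,0) f=1→J1  5|2|0
R(0,3) f=1→J1  5|3|0
+link5  6|3|0
PS(1,2) f=2→J2  6|3|1
+link6  7|3|1
C(6,0) f=2→J2  7|3|2
+link7  8|3|2
PS(7,6) f=2→J2  8|3|3
R(5,0) f=1→J1  8|4|3
+link8  9|4|3
R(6,4) f=1→J1  9|5|3
PS(0,8) f=2→J2  9|5|4
M = 3(9−1)−2·5−4 = 24−10−4 = 10

M = 10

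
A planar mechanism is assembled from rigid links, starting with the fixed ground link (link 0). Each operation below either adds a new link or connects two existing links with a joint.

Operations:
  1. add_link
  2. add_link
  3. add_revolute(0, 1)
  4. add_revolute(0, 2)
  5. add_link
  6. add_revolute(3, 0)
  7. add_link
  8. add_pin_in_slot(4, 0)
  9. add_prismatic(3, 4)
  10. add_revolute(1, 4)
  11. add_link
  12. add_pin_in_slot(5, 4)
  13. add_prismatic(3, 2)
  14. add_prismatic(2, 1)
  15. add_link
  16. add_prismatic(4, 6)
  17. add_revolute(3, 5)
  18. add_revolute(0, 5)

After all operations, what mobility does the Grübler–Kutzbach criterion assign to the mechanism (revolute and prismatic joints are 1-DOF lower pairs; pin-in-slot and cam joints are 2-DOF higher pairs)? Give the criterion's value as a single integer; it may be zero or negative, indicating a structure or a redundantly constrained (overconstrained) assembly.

ground; <1,0,0>
#1 <2,0,0>
#2 <3,0,0>
R:0↔1 J1 <3,1,0>
R:0↔2 J1 <3,2,0>
#3 <4,2,0>
R:3↔0 J1 <4,3,0>
#4 <5,3,0>
PS:4↔0 J2 <5,3,1>
P:3↔4 J1 <5,4,1>
R:1↔4 J1 <5,5,1>
#5 <6,5,1>
PS:5↔4 J2 <6,5,2>
P:3↔2 J1 <6,6,2>
P:2↔1 J1 <6,7,2>
#6 <7,7,2>
P:4↔6 J1 <7,8,2>
R:3↔5 J1 <7,9,2>
R:0↔5 J1 <7,10,2>
3×6 − 2×10 − 1×2 = -4

M = -4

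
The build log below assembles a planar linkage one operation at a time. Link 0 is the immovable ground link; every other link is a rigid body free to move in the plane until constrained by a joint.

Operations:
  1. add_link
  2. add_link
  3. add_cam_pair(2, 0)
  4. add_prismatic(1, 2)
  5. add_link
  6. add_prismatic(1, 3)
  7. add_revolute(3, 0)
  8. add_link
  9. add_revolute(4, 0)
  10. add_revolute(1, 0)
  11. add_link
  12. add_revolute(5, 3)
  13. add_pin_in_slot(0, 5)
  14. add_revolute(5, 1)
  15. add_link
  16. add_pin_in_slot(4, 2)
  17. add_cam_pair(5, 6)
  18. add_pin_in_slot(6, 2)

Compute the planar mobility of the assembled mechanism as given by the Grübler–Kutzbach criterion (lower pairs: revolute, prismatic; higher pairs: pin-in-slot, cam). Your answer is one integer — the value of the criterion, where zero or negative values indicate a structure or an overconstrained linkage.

[1;0;0] (link 0 is ground)
L+ [2;0;0]
L+ [3;0;0]
C(2,0)∈J2 [3;0;1]
P(1,2)∈J1 [3;1;1]
L+ [4;1;1]
P(1,3)∈J1 [4;2;1]
R(3,0)∈J1 [4;3;1]
L+ [5;3;1]
R(4,0)∈J1 [5;4;1]
R(1,0)∈J1 [5;5;1]
L+ [6;5;1]
R(5,3)∈J1 [6;6;1]
PS(0,5)∈J2 [6;6;2]
R(5,1)∈J1 [6;7;2]
L+ [7;7;2]
PS(4,2)∈J2 [7;7;3]
C(5,6)∈J2 [7;7;4]
PS(6,2)∈J2 [7;7;5]
mobility = 18 − 14 − 5 = -1

M = -1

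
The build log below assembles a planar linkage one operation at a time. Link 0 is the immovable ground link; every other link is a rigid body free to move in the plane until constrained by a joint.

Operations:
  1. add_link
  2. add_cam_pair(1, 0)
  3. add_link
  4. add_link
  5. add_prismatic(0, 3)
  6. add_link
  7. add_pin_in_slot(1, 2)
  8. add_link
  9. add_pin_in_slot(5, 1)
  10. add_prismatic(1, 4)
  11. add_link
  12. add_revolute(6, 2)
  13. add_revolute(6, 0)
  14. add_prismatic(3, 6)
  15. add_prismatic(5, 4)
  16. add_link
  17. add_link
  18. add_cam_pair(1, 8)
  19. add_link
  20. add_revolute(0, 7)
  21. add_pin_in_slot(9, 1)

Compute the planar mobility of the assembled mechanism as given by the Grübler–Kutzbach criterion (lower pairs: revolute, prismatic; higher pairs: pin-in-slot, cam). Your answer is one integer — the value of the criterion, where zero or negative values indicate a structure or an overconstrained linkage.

M = 8

(L,J1,J2)=(1,0,0); link0 fixed
link1: (2,0,0)
C 1-0 [J2]: (2,0,1)
link2: (3,0,1)
link3: (4,0,1)
P 0-3 [J1]: (4,1,1)
link4: (5,1,1)
PS 1-2 [J2]: (5,1,2)
link5: (6,1,2)
PS 5-1 [J2]: (6,1,3)
P 1-4 [J1]: (6,2,3)
link6: (7,2,3)
R 6-2 [J1]: (7,3,3)
R 6-0 [J1]: (7,4,3)
P 3-6 [J1]: (7,5,3)
P 5-4 [J1]: (7,6,3)
link7: (8,6,3)
link8: (9,6,3)
C 1-8 [J2]: (9,6,4)
link9: (10,6,4)
R 0-7 [J1]: (10,7,4)
PS 9-1 [J2]: (10,7,5)
Grübler: 3·9 − 2·7 − 5 = 8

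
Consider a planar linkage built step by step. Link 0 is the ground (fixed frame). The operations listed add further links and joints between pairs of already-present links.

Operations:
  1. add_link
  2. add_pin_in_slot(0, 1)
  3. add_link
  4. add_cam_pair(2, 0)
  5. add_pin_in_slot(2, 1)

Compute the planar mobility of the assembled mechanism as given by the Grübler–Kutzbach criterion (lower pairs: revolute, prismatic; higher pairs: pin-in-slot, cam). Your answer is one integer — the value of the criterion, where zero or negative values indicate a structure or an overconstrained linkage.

M = 3

[1;0;0] (link 0 is ground)
L+ [2;0;0]
PS(0,1)∈J2 [2;0;1]
L+ [3;0;1]
C(2,0)∈J2 [3;0;2]
PS(2,1)∈J2 [3;0;3]
mobility = 6 − 0 − 3 = 3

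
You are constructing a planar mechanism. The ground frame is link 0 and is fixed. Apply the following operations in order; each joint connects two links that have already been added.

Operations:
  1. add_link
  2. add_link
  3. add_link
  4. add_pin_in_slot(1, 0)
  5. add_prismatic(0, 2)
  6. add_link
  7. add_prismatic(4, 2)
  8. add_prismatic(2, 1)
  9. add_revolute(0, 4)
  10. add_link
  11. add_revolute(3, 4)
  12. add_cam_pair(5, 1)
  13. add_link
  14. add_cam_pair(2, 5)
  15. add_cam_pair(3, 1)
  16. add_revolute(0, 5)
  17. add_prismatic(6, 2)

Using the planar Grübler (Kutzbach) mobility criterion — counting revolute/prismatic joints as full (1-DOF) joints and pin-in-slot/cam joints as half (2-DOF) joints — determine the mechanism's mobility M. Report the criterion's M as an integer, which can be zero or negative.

[1;0;0] (link 0 is ground)
L+ [2;0;0]
L+ [3;0;0]
L+ [4;0;0]
PS(1,0)∈J2 [4;0;1]
P(0,2)∈J1 [4;1;1]
L+ [5;1;1]
P(4,2)∈J1 [5;2;1]
P(2,1)∈J1 [5;3;1]
R(0,4)∈J1 [5;4;1]
L+ [6;4;1]
R(3,4)∈J1 [6;5;1]
C(5,1)∈J2 [6;5;2]
L+ [7;5;2]
C(2,5)∈J2 [7;5;3]
C(3,1)∈J2 [7;5;4]
R(0,5)∈J1 [7;6;4]
P(6,2)∈J1 [7;7;4]
mobility = 18 − 14 − 4 = 0

M = 0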